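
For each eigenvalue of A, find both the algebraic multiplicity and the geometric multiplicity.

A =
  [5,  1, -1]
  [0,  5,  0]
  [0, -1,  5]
λ = 5: alg = 3, geom = 1

Step 1 — factor the characteristic polynomial to read off the algebraic multiplicities:
  χ_A(x) = (x - 5)^3

Step 2 — compute geometric multiplicities via the rank-nullity identity g(λ) = n − rank(A − λI):
  rank(A − (5)·I) = 2, so dim ker(A − (5)·I) = n − 2 = 1

Summary:
  λ = 5: algebraic multiplicity = 3, geometric multiplicity = 1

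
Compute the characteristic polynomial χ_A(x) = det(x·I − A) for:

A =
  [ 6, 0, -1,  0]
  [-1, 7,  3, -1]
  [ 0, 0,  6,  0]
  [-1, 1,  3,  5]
x^4 - 24*x^3 + 216*x^2 - 864*x + 1296

Expanding det(x·I − A) (e.g. by cofactor expansion or by noting that A is similar to its Jordan form J, which has the same characteristic polynomial as A) gives
  χ_A(x) = x^4 - 24*x^3 + 216*x^2 - 864*x + 1296
which factors as (x - 6)^4. The eigenvalues (with algebraic multiplicities) are λ = 6 with multiplicity 4.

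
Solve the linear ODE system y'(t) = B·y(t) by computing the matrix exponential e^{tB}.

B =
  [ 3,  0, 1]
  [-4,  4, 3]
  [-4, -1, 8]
e^{tB} =
  [-2*t*exp(5*t) + exp(5*t), -t^2*exp(5*t)/2, t^2*exp(5*t)/2 + t*exp(5*t)]
  [-4*t*exp(5*t), -t^2*exp(5*t) - t*exp(5*t) + exp(5*t), t^2*exp(5*t) + 3*t*exp(5*t)]
  [-4*t*exp(5*t), -t^2*exp(5*t) - t*exp(5*t), t^2*exp(5*t) + 3*t*exp(5*t) + exp(5*t)]

Strategy: write B = P · J · P⁻¹ where J is a Jordan canonical form, so e^{tB} = P · e^{tJ} · P⁻¹, and e^{tJ} can be computed block-by-block.

B has Jordan form
J =
  [5, 1, 0]
  [0, 5, 1]
  [0, 0, 5]
(up to reordering of blocks).

Per-block formulas:
  For a 3×3 Jordan block J_3(5): exp(t · J_3(5)) = e^(5t)·(I + t·N + (t^2/2)·N^2), where N is the 3×3 nilpotent shift.

After assembling e^{tJ} and conjugating by P, we get:

e^{tB} =
  [-2*t*exp(5*t) + exp(5*t), -t^2*exp(5*t)/2, t^2*exp(5*t)/2 + t*exp(5*t)]
  [-4*t*exp(5*t), -t^2*exp(5*t) - t*exp(5*t) + exp(5*t), t^2*exp(5*t) + 3*t*exp(5*t)]
  [-4*t*exp(5*t), -t^2*exp(5*t) - t*exp(5*t), t^2*exp(5*t) + 3*t*exp(5*t) + exp(5*t)]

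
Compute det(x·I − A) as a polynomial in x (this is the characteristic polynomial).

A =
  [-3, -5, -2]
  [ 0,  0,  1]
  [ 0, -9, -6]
x^3 + 9*x^2 + 27*x + 27

Expanding det(x·I − A) (e.g. by cofactor expansion or by noting that A is similar to its Jordan form J, which has the same characteristic polynomial as A) gives
  χ_A(x) = x^3 + 9*x^2 + 27*x + 27
which factors as (x + 3)^3. The eigenvalues (with algebraic multiplicities) are λ = -3 with multiplicity 3.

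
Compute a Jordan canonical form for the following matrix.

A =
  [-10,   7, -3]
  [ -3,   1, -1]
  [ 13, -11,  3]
J_3(-2)

The characteristic polynomial is
  det(x·I − A) = x^3 + 6*x^2 + 12*x + 8 = (x + 2)^3

Eigenvalues and multiplicities (the geometric multiplicity of λ is n − rank(A − λI), which equals the number of Jordan blocks for λ):
  λ = -2: algebraic multiplicity = 3, geometric multiplicity = 1

Determining the block sizes for each eigenvalue:
  λ = -2: one block (gm = 1), so the single block has size am = 3 → block sizes [3]

Assembling the blocks gives a Jordan form
J =
  [-2,  1,  0]
  [ 0, -2,  1]
  [ 0,  0, -2]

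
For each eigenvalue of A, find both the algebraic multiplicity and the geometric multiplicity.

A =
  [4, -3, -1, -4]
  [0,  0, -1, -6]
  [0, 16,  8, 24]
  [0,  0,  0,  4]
λ = 4: alg = 4, geom = 2

Step 1 — factor the characteristic polynomial to read off the algebraic multiplicities:
  χ_A(x) = (x - 4)^4

Step 2 — compute geometric multiplicities via the rank-nullity identity g(λ) = n − rank(A − λI):
  rank(A − (4)·I) = 2, so dim ker(A − (4)·I) = n − 2 = 2

Summary:
  λ = 4: algebraic multiplicity = 4, geometric multiplicity = 2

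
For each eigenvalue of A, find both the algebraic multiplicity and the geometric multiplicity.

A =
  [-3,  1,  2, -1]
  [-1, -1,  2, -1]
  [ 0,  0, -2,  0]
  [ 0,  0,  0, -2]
λ = -2: alg = 4, geom = 3

Step 1 — factor the characteristic polynomial to read off the algebraic multiplicities:
  χ_A(x) = (x + 2)^4

Step 2 — compute geometric multiplicities via the rank-nullity identity g(λ) = n − rank(A − λI):
  rank(A − (-2)·I) = 1, so dim ker(A − (-2)·I) = n − 1 = 3

Summary:
  λ = -2: algebraic multiplicity = 4, geometric multiplicity = 3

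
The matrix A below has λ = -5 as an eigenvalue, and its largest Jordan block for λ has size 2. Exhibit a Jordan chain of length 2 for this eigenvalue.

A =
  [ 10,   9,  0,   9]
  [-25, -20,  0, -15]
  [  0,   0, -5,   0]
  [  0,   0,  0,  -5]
A Jordan chain for λ = -5 of length 2:
v_1 = (15, -25, 0, 0)ᵀ
v_2 = (1, 0, 0, 0)ᵀ

Let N = A − (-5)·I. We want v_2 with N^2 v_2 = 0 but N^1 v_2 ≠ 0; then v_{j-1} := N · v_j for j = 2, …, 2.

Pick v_2 = (1, 0, 0, 0)ᵀ.
Then v_1 = N · v_2 = (15, -25, 0, 0)ᵀ.

Sanity check: (A − (-5)·I) v_1 = (0, 0, 0, 0)ᵀ = 0. ✓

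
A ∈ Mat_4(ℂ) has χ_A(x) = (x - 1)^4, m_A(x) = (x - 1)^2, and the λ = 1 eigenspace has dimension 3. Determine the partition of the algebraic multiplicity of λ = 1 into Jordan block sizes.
Block sizes for λ = 1: [2, 1, 1]

Step 1 — from the characteristic polynomial, algebraic multiplicity of λ = 1 is 4. From dim ker(A − (1)·I) = 3, there are exactly 3 Jordan blocks for λ = 1.
Step 2 — from the minimal polynomial, the factor (x − 1)^2 tells us the largest block for λ = 1 has size 2.
Step 3 — with total size 4, 3 blocks, and largest block 2, the block sizes (in nonincreasing order) are [2, 1, 1].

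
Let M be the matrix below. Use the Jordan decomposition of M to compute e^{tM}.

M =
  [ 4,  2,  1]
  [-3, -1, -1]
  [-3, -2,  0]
e^{tM} =
  [3*t*exp(t) + exp(t), 2*t*exp(t), t*exp(t)]
  [-3*t*exp(t), -2*t*exp(t) + exp(t), -t*exp(t)]
  [-3*t*exp(t), -2*t*exp(t), -t*exp(t) + exp(t)]

Strategy: write M = P · J · P⁻¹ where J is a Jordan canonical form, so e^{tM} = P · e^{tJ} · P⁻¹, and e^{tJ} can be computed block-by-block.

M has Jordan form
J =
  [1, 1, 0]
  [0, 1, 0]
  [0, 0, 1]
(up to reordering of blocks).

Per-block formulas:
  For a 2×2 Jordan block J_2(1): exp(t · J_2(1)) = e^(1t)·(I + t·N), where N is the 2×2 nilpotent shift.
  For a 1×1 block at λ = 1: exp(t · [1]) = [e^(1t)].

After assembling e^{tJ} and conjugating by P, we get:

e^{tM} =
  [3*t*exp(t) + exp(t), 2*t*exp(t), t*exp(t)]
  [-3*t*exp(t), -2*t*exp(t) + exp(t), -t*exp(t)]
  [-3*t*exp(t), -2*t*exp(t), -t*exp(t) + exp(t)]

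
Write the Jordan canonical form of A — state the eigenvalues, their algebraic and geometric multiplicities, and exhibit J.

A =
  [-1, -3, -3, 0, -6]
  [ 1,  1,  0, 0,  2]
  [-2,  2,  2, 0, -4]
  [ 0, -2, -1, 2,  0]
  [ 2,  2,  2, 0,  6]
J_3(2) ⊕ J_1(2) ⊕ J_1(2)

The characteristic polynomial is
  det(x·I − A) = x^5 - 10*x^4 + 40*x^3 - 80*x^2 + 80*x - 32 = (x - 2)^5

Eigenvalues and multiplicities (the geometric multiplicity of λ is n − rank(A − λI), which equals the number of Jordan blocks for λ):
  λ = 2: algebraic multiplicity = 5, geometric multiplicity = 3

Determining the block sizes for each eigenvalue:
  λ = 2: with am = 5 and gm = 3, the partition is not yet determined (e.g. several partitions of 5 into 3 parts exist). Let N = A − (2)·I. Computing rank(N^1) = 2, rank(N^2) = 1, rank(N^3) = 0; the number of blocks of size ≥ j is rank(N^{j−1}) − rank(N^j), giving [3, 1, 1]. So we have 1 block(s) of size 3, 2 block(s) of size 1 → block sizes [3, 1, 1]

Assembling the blocks gives a Jordan form
J =
  [2, 1, 0, 0, 0]
  [0, 2, 1, 0, 0]
  [0, 0, 2, 0, 0]
  [0, 0, 0, 2, 0]
  [0, 0, 0, 0, 2]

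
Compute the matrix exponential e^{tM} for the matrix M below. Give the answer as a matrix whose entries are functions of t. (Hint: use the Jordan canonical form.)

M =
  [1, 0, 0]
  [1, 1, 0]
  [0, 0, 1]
e^{tM} =
  [exp(t), 0, 0]
  [t*exp(t), exp(t), 0]
  [0, 0, exp(t)]

Strategy: write M = P · J · P⁻¹ where J is a Jordan canonical form, so e^{tM} = P · e^{tJ} · P⁻¹, and e^{tJ} can be computed block-by-block.

M has Jordan form
J =
  [1, 1, 0]
  [0, 1, 0]
  [0, 0, 1]
(up to reordering of blocks).

Per-block formulas:
  For a 2×2 Jordan block J_2(1): exp(t · J_2(1)) = e^(1t)·(I + t·N), where N is the 2×2 nilpotent shift.
  For a 1×1 block at λ = 1: exp(t · [1]) = [e^(1t)].

After assembling e^{tJ} and conjugating by P, we get:

e^{tM} =
  [exp(t), 0, 0]
  [t*exp(t), exp(t), 0]
  [0, 0, exp(t)]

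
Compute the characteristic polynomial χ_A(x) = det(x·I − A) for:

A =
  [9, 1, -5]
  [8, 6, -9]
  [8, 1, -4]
x^3 - 11*x^2 + 35*x - 25

Expanding det(x·I − A) (e.g. by cofactor expansion or by noting that A is similar to its Jordan form J, which has the same characteristic polynomial as A) gives
  χ_A(x) = x^3 - 11*x^2 + 35*x - 25
which factors as (x - 5)^2*(x - 1). The eigenvalues (with algebraic multiplicities) are λ = 1 with multiplicity 1, λ = 5 with multiplicity 2.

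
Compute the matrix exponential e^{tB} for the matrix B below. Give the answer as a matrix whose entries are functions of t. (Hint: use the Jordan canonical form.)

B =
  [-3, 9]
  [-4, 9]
e^{tB} =
  [-6*t*exp(3*t) + exp(3*t), 9*t*exp(3*t)]
  [-4*t*exp(3*t), 6*t*exp(3*t) + exp(3*t)]

Strategy: write B = P · J · P⁻¹ where J is a Jordan canonical form, so e^{tB} = P · e^{tJ} · P⁻¹, and e^{tJ} can be computed block-by-block.

B has Jordan form
J =
  [3, 1]
  [0, 3]
(up to reordering of blocks).

Per-block formulas:
  For a 2×2 Jordan block J_2(3): exp(t · J_2(3)) = e^(3t)·(I + t·N), where N is the 2×2 nilpotent shift.

After assembling e^{tJ} and conjugating by P, we get:

e^{tB} =
  [-6*t*exp(3*t) + exp(3*t), 9*t*exp(3*t)]
  [-4*t*exp(3*t), 6*t*exp(3*t) + exp(3*t)]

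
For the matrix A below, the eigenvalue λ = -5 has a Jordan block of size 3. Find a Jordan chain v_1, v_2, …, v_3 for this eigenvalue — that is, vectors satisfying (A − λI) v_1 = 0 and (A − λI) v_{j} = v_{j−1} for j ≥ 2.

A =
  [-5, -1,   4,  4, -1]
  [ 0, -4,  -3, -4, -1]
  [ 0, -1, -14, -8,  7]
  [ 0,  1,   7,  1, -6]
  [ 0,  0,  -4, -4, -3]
A Jordan chain for λ = -5 of length 3:
v_1 = (-1, 0, 0, 0, 0)ᵀ
v_2 = (-1, 1, -1, 1, 0)ᵀ
v_3 = (0, 1, 0, 0, 0)ᵀ

Let N = A − (-5)·I. We want v_3 with N^3 v_3 = 0 but N^2 v_3 ≠ 0; then v_{j-1} := N · v_j for j = 3, …, 2.

Pick v_3 = (0, 1, 0, 0, 0)ᵀ.
Then v_2 = N · v_3 = (-1, 1, -1, 1, 0)ᵀ.
Then v_1 = N · v_2 = (-1, 0, 0, 0, 0)ᵀ.

Sanity check: (A − (-5)·I) v_1 = (0, 0, 0, 0, 0)ᵀ = 0. ✓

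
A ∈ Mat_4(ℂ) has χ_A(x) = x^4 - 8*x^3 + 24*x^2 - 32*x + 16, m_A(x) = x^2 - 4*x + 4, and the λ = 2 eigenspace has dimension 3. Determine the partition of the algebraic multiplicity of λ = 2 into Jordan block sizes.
Block sizes for λ = 2: [2, 1, 1]

Step 1 — from the characteristic polynomial, algebraic multiplicity of λ = 2 is 4. From dim ker(A − (2)·I) = 3, there are exactly 3 Jordan blocks for λ = 2.
Step 2 — from the minimal polynomial, the factor (x − 2)^2 tells us the largest block for λ = 2 has size 2.
Step 3 — with total size 4, 3 blocks, and largest block 2, the block sizes (in nonincreasing order) are [2, 1, 1].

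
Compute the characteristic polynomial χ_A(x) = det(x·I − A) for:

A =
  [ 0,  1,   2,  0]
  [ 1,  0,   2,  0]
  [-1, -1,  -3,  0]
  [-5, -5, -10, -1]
x^4 + 4*x^3 + 6*x^2 + 4*x + 1

Expanding det(x·I − A) (e.g. by cofactor expansion or by noting that A is similar to its Jordan form J, which has the same characteristic polynomial as A) gives
  χ_A(x) = x^4 + 4*x^3 + 6*x^2 + 4*x + 1
which factors as (x + 1)^4. The eigenvalues (with algebraic multiplicities) are λ = -1 with multiplicity 4.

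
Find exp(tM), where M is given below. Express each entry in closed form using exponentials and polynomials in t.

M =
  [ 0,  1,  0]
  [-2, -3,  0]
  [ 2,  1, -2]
e^{tM} =
  [2*exp(-t) - exp(-2*t), exp(-t) - exp(-2*t), 0]
  [-2*exp(-t) + 2*exp(-2*t), -exp(-t) + 2*exp(-2*t), 0]
  [2*exp(-t) - 2*exp(-2*t), exp(-t) - exp(-2*t), exp(-2*t)]

Strategy: write M = P · J · P⁻¹ where J is a Jordan canonical form, so e^{tM} = P · e^{tJ} · P⁻¹, and e^{tJ} can be computed block-by-block.

M has Jordan form
J =
  [-2,  0,  0]
  [ 0, -2,  0]
  [ 0,  0, -1]
(up to reordering of blocks).

Per-block formulas:
  For a 1×1 block at λ = -2: exp(t · [-2]) = [e^(-2t)].
  For a 1×1 block at λ = -1: exp(t · [-1]) = [e^(-1t)].

After assembling e^{tJ} and conjugating by P, we get:

e^{tM} =
  [2*exp(-t) - exp(-2*t), exp(-t) - exp(-2*t), 0]
  [-2*exp(-t) + 2*exp(-2*t), -exp(-t) + 2*exp(-2*t), 0]
  [2*exp(-t) - 2*exp(-2*t), exp(-t) - exp(-2*t), exp(-2*t)]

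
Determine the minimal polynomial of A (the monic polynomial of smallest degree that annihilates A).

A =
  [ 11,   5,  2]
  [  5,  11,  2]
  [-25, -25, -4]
x^2 - 12*x + 36

The characteristic polynomial is χ_A(x) = (x - 6)^3, so the eigenvalues are known. The minimal polynomial is
  m_A(x) = Π_λ (x − λ)^{k_λ}
where k_λ is the size of the *largest* Jordan block for λ (equivalently, the smallest k with (A − λI)^k v = 0 for every generalised eigenvector v of λ).

  λ = 6: largest Jordan block has size 2, contributing (x − 6)^2

So m_A(x) = (x - 6)^2 = x^2 - 12*x + 36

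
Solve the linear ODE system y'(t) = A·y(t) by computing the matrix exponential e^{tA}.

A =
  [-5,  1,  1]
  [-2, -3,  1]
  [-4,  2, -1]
e^{tA} =
  [-t^2*exp(-3*t) - 2*t*exp(-3*t) + exp(-3*t), t*exp(-3*t), t^2*exp(-3*t)/2 + t*exp(-3*t)]
  [-2*t*exp(-3*t), exp(-3*t), t*exp(-3*t)]
  [-2*t^2*exp(-3*t) - 4*t*exp(-3*t), 2*t*exp(-3*t), t^2*exp(-3*t) + 2*t*exp(-3*t) + exp(-3*t)]

Strategy: write A = P · J · P⁻¹ where J is a Jordan canonical form, so e^{tA} = P · e^{tJ} · P⁻¹, and e^{tJ} can be computed block-by-block.

A has Jordan form
J =
  [-3,  1,  0]
  [ 0, -3,  1]
  [ 0,  0, -3]
(up to reordering of blocks).

Per-block formulas:
  For a 3×3 Jordan block J_3(-3): exp(t · J_3(-3)) = e^(-3t)·(I + t·N + (t^2/2)·N^2), where N is the 3×3 nilpotent shift.

After assembling e^{tJ} and conjugating by P, we get:

e^{tA} =
  [-t^2*exp(-3*t) - 2*t*exp(-3*t) + exp(-3*t), t*exp(-3*t), t^2*exp(-3*t)/2 + t*exp(-3*t)]
  [-2*t*exp(-3*t), exp(-3*t), t*exp(-3*t)]
  [-2*t^2*exp(-3*t) - 4*t*exp(-3*t), 2*t*exp(-3*t), t^2*exp(-3*t) + 2*t*exp(-3*t) + exp(-3*t)]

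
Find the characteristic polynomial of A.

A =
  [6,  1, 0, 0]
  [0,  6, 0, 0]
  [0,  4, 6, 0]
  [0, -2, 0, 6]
x^4 - 24*x^3 + 216*x^2 - 864*x + 1296

Expanding det(x·I − A) (e.g. by cofactor expansion or by noting that A is similar to its Jordan form J, which has the same characteristic polynomial as A) gives
  χ_A(x) = x^4 - 24*x^3 + 216*x^2 - 864*x + 1296
which factors as (x - 6)^4. The eigenvalues (with algebraic multiplicities) are λ = 6 with multiplicity 4.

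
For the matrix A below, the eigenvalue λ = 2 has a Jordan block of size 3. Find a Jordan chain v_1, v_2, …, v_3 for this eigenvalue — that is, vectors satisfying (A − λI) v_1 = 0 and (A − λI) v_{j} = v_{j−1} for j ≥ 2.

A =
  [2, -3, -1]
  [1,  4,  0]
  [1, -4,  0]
A Jordan chain for λ = 2 of length 3:
v_1 = (-4, 2, -6)ᵀ
v_2 = (0, 1, 1)ᵀ
v_3 = (1, 0, 0)ᵀ

Let N = A − (2)·I. We want v_3 with N^3 v_3 = 0 but N^2 v_3 ≠ 0; then v_{j-1} := N · v_j for j = 3, …, 2.

Pick v_3 = (1, 0, 0)ᵀ.
Then v_2 = N · v_3 = (0, 1, 1)ᵀ.
Then v_1 = N · v_2 = (-4, 2, -6)ᵀ.

Sanity check: (A − (2)·I) v_1 = (0, 0, 0)ᵀ = 0. ✓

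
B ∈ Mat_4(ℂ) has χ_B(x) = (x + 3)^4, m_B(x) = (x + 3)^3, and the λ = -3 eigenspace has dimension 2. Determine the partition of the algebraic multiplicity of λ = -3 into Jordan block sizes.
Block sizes for λ = -3: [3, 1]

Step 1 — from the characteristic polynomial, algebraic multiplicity of λ = -3 is 4. From dim ker(B − (-3)·I) = 2, there are exactly 2 Jordan blocks for λ = -3.
Step 2 — from the minimal polynomial, the factor (x + 3)^3 tells us the largest block for λ = -3 has size 3.
Step 3 — with total size 4, 2 blocks, and largest block 3, the block sizes (in nonincreasing order) are [3, 1].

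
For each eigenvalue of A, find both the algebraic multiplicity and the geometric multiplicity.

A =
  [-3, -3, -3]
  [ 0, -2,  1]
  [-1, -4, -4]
λ = -3: alg = 3, geom = 1

Step 1 — factor the characteristic polynomial to read off the algebraic multiplicities:
  χ_A(x) = (x + 3)^3

Step 2 — compute geometric multiplicities via the rank-nullity identity g(λ) = n − rank(A − λI):
  rank(A − (-3)·I) = 2, so dim ker(A − (-3)·I) = n − 2 = 1

Summary:
  λ = -3: algebraic multiplicity = 3, geometric multiplicity = 1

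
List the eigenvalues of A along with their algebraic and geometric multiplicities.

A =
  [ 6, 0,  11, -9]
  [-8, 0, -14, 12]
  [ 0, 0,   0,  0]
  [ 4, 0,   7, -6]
λ = 0: alg = 4, geom = 2

Step 1 — factor the characteristic polynomial to read off the algebraic multiplicities:
  χ_A(x) = x^4

Step 2 — compute geometric multiplicities via the rank-nullity identity g(λ) = n − rank(A − λI):
  rank(A − (0)·I) = 2, so dim ker(A − (0)·I) = n − 2 = 2

Summary:
  λ = 0: algebraic multiplicity = 4, geometric multiplicity = 2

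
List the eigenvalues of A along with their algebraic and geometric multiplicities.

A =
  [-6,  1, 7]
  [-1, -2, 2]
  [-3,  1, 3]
λ = -2: alg = 2, geom = 1; λ = -1: alg = 1, geom = 1

Step 1 — factor the characteristic polynomial to read off the algebraic multiplicities:
  χ_A(x) = (x + 1)*(x + 2)^2

Step 2 — compute geometric multiplicities via the rank-nullity identity g(λ) = n − rank(A − λI):
  rank(A − (-2)·I) = 2, so dim ker(A − (-2)·I) = n − 2 = 1
  rank(A − (-1)·I) = 2, so dim ker(A − (-1)·I) = n − 2 = 1

Summary:
  λ = -2: algebraic multiplicity = 2, geometric multiplicity = 1
  λ = -1: algebraic multiplicity = 1, geometric multiplicity = 1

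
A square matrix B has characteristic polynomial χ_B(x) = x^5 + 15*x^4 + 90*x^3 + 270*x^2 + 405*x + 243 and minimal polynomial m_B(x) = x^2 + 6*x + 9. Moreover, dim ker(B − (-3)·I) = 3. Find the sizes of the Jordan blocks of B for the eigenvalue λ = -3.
Block sizes for λ = -3: [2, 2, 1]

Step 1 — from the characteristic polynomial, algebraic multiplicity of λ = -3 is 5. From dim ker(B − (-3)·I) = 3, there are exactly 3 Jordan blocks for λ = -3.
Step 2 — from the minimal polynomial, the factor (x + 3)^2 tells us the largest block for λ = -3 has size 2.
Step 3 — with total size 5, 3 blocks, and largest block 2, the block sizes (in nonincreasing order) are [2, 2, 1].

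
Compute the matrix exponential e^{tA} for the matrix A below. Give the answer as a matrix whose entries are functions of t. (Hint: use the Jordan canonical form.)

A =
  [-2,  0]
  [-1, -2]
e^{tA} =
  [exp(-2*t), 0]
  [-t*exp(-2*t), exp(-2*t)]

Strategy: write A = P · J · P⁻¹ where J is a Jordan canonical form, so e^{tA} = P · e^{tJ} · P⁻¹, and e^{tJ} can be computed block-by-block.

A has Jordan form
J =
  [-2,  1]
  [ 0, -2]
(up to reordering of blocks).

Per-block formulas:
  For a 2×2 Jordan block J_2(-2): exp(t · J_2(-2)) = e^(-2t)·(I + t·N), where N is the 2×2 nilpotent shift.

After assembling e^{tJ} and conjugating by P, we get:

e^{tA} =
  [exp(-2*t), 0]
  [-t*exp(-2*t), exp(-2*t)]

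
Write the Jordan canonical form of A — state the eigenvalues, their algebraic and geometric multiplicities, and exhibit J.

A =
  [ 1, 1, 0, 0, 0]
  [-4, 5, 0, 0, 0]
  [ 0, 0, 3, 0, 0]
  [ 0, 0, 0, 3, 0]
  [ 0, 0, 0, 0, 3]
J_2(3) ⊕ J_1(3) ⊕ J_1(3) ⊕ J_1(3)

The characteristic polynomial is
  det(x·I − A) = x^5 - 15*x^4 + 90*x^3 - 270*x^2 + 405*x - 243 = (x - 3)^5

Eigenvalues and multiplicities (the geometric multiplicity of λ is n − rank(A − λI), which equals the number of Jordan blocks for λ):
  λ = 3: algebraic multiplicity = 5, geometric multiplicity = 4

Determining the block sizes for each eigenvalue:
  λ = 3: 4 blocks summing to 5 forces exactly one block of size 2 and the rest size 1 → block sizes [2, 1, 1, 1]

Assembling the blocks gives a Jordan form
J =
  [3, 1, 0, 0, 0]
  [0, 3, 0, 0, 0]
  [0, 0, 3, 0, 0]
  [0, 0, 0, 3, 0]
  [0, 0, 0, 0, 3]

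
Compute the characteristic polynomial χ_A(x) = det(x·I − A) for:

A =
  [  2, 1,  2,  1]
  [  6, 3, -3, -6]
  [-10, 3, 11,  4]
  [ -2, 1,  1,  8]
x^4 - 24*x^3 + 216*x^2 - 864*x + 1296

Expanding det(x·I − A) (e.g. by cofactor expansion or by noting that A is similar to its Jordan form J, which has the same characteristic polynomial as A) gives
  χ_A(x) = x^4 - 24*x^3 + 216*x^2 - 864*x + 1296
which factors as (x - 6)^4. The eigenvalues (with algebraic multiplicities) are λ = 6 with multiplicity 4.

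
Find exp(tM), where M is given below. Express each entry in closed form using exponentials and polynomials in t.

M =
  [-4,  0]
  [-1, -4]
e^{tM} =
  [exp(-4*t), 0]
  [-t*exp(-4*t), exp(-4*t)]

Strategy: write M = P · J · P⁻¹ where J is a Jordan canonical form, so e^{tM} = P · e^{tJ} · P⁻¹, and e^{tJ} can be computed block-by-block.

M has Jordan form
J =
  [-4,  1]
  [ 0, -4]
(up to reordering of blocks).

Per-block formulas:
  For a 2×2 Jordan block J_2(-4): exp(t · J_2(-4)) = e^(-4t)·(I + t·N), where N is the 2×2 nilpotent shift.

After assembling e^{tJ} and conjugating by P, we get:

e^{tM} =
  [exp(-4*t), 0]
  [-t*exp(-4*t), exp(-4*t)]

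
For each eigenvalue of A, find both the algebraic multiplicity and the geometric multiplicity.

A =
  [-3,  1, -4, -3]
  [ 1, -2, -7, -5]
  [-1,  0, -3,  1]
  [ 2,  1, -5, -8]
λ = -4: alg = 4, geom = 2

Step 1 — factor the characteristic polynomial to read off the algebraic multiplicities:
  χ_A(x) = (x + 4)^4

Step 2 — compute geometric multiplicities via the rank-nullity identity g(λ) = n − rank(A − λI):
  rank(A − (-4)·I) = 2, so dim ker(A − (-4)·I) = n − 2 = 2

Summary:
  λ = -4: algebraic multiplicity = 4, geometric multiplicity = 2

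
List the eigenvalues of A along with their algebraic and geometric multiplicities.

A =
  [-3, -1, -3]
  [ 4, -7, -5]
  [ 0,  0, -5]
λ = -5: alg = 3, geom = 1

Step 1 — factor the characteristic polynomial to read off the algebraic multiplicities:
  χ_A(x) = (x + 5)^3

Step 2 — compute geometric multiplicities via the rank-nullity identity g(λ) = n − rank(A − λI):
  rank(A − (-5)·I) = 2, so dim ker(A − (-5)·I) = n − 2 = 1

Summary:
  λ = -5: algebraic multiplicity = 3, geometric multiplicity = 1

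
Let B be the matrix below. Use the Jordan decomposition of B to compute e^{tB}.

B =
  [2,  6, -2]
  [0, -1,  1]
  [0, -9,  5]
e^{tB} =
  [exp(2*t), 6*t*exp(2*t), -2*t*exp(2*t)]
  [0, -3*t*exp(2*t) + exp(2*t), t*exp(2*t)]
  [0, -9*t*exp(2*t), 3*t*exp(2*t) + exp(2*t)]

Strategy: write B = P · J · P⁻¹ where J is a Jordan canonical form, so e^{tB} = P · e^{tJ} · P⁻¹, and e^{tJ} can be computed block-by-block.

B has Jordan form
J =
  [2, 1, 0]
  [0, 2, 0]
  [0, 0, 2]
(up to reordering of blocks).

Per-block formulas:
  For a 1×1 block at λ = 2: exp(t · [2]) = [e^(2t)].
  For a 2×2 Jordan block J_2(2): exp(t · J_2(2)) = e^(2t)·(I + t·N), where N is the 2×2 nilpotent shift.

After assembling e^{tJ} and conjugating by P, we get:

e^{tB} =
  [exp(2*t), 6*t*exp(2*t), -2*t*exp(2*t)]
  [0, -3*t*exp(2*t) + exp(2*t), t*exp(2*t)]
  [0, -9*t*exp(2*t), 3*t*exp(2*t) + exp(2*t)]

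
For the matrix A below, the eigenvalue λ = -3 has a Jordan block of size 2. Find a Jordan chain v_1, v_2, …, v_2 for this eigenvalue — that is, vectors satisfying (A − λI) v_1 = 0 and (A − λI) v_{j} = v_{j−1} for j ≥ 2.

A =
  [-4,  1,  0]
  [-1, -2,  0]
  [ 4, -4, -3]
A Jordan chain for λ = -3 of length 2:
v_1 = (-1, -1, 4)ᵀ
v_2 = (1, 0, 0)ᵀ

Let N = A − (-3)·I. We want v_2 with N^2 v_2 = 0 but N^1 v_2 ≠ 0; then v_{j-1} := N · v_j for j = 2, …, 2.

Pick v_2 = (1, 0, 0)ᵀ.
Then v_1 = N · v_2 = (-1, -1, 4)ᵀ.

Sanity check: (A − (-3)·I) v_1 = (0, 0, 0)ᵀ = 0. ✓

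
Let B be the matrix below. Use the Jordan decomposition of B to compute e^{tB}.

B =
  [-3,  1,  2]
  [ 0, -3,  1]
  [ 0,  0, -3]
e^{tB} =
  [exp(-3*t), t*exp(-3*t), t^2*exp(-3*t)/2 + 2*t*exp(-3*t)]
  [0, exp(-3*t), t*exp(-3*t)]
  [0, 0, exp(-3*t)]

Strategy: write B = P · J · P⁻¹ where J is a Jordan canonical form, so e^{tB} = P · e^{tJ} · P⁻¹, and e^{tJ} can be computed block-by-block.

B has Jordan form
J =
  [-3,  1,  0]
  [ 0, -3,  1]
  [ 0,  0, -3]
(up to reordering of blocks).

Per-block formulas:
  For a 3×3 Jordan block J_3(-3): exp(t · J_3(-3)) = e^(-3t)·(I + t·N + (t^2/2)·N^2), where N is the 3×3 nilpotent shift.

After assembling e^{tJ} and conjugating by P, we get:

e^{tB} =
  [exp(-3*t), t*exp(-3*t), t^2*exp(-3*t)/2 + 2*t*exp(-3*t)]
  [0, exp(-3*t), t*exp(-3*t)]
  [0, 0, exp(-3*t)]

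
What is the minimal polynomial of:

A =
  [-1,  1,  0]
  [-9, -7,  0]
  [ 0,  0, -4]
x^2 + 8*x + 16

The characteristic polynomial is χ_A(x) = (x + 4)^3, so the eigenvalues are known. The minimal polynomial is
  m_A(x) = Π_λ (x − λ)^{k_λ}
where k_λ is the size of the *largest* Jordan block for λ (equivalently, the smallest k with (A − λI)^k v = 0 for every generalised eigenvector v of λ).

  λ = -4: largest Jordan block has size 2, contributing (x + 4)^2

So m_A(x) = (x + 4)^2 = x^2 + 8*x + 16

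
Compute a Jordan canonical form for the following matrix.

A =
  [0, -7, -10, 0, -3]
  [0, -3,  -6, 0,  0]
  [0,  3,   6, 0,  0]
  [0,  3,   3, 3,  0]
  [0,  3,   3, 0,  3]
J_2(0) ⊕ J_1(3) ⊕ J_1(3) ⊕ J_1(3)

The characteristic polynomial is
  det(x·I − A) = x^5 - 9*x^4 + 27*x^3 - 27*x^2 = x^2*(x - 3)^3

Eigenvalues and multiplicities (the geometric multiplicity of λ is n − rank(A − λI), which equals the number of Jordan blocks for λ):
  λ = 0: algebraic multiplicity = 2, geometric multiplicity = 1
  λ = 3: algebraic multiplicity = 3, geometric multiplicity = 3

Determining the block sizes for each eigenvalue:
  λ = 0: one block (gm = 1), so the single block has size am = 2 → block sizes [2]
  λ = 3: gm = am = 3, so every block has size 1 → block sizes [1, 1, 1]

Assembling the blocks gives a Jordan form
J =
  [0, 1, 0, 0, 0]
  [0, 0, 0, 0, 0]
  [0, 0, 3, 0, 0]
  [0, 0, 0, 3, 0]
  [0, 0, 0, 0, 3]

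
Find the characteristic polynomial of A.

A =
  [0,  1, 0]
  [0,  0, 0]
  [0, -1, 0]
x^3

Expanding det(x·I − A) (e.g. by cofactor expansion or by noting that A is similar to its Jordan form J, which has the same characteristic polynomial as A) gives
  χ_A(x) = x^3
which factors as x^3. The eigenvalues (with algebraic multiplicities) are λ = 0 with multiplicity 3.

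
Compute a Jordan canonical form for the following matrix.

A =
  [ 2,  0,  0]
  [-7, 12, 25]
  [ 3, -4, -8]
J_3(2)

The characteristic polynomial is
  det(x·I − A) = x^3 - 6*x^2 + 12*x - 8 = (x - 2)^3

Eigenvalues and multiplicities (the geometric multiplicity of λ is n − rank(A − λI), which equals the number of Jordan blocks for λ):
  λ = 2: algebraic multiplicity = 3, geometric multiplicity = 1

Determining the block sizes for each eigenvalue:
  λ = 2: one block (gm = 1), so the single block has size am = 3 → block sizes [3]

Assembling the blocks gives a Jordan form
J =
  [2, 1, 0]
  [0, 2, 1]
  [0, 0, 2]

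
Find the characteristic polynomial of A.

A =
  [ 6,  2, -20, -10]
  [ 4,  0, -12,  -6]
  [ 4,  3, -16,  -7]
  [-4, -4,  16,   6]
x^4 + 4*x^3 - 16*x - 16

Expanding det(x·I − A) (e.g. by cofactor expansion or by noting that A is similar to its Jordan form J, which has the same characteristic polynomial as A) gives
  χ_A(x) = x^4 + 4*x^3 - 16*x - 16
which factors as (x - 2)*(x + 2)^3. The eigenvalues (with algebraic multiplicities) are λ = -2 with multiplicity 3, λ = 2 with multiplicity 1.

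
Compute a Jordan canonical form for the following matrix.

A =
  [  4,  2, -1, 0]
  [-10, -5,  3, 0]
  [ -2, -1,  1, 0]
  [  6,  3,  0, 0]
J_3(0) ⊕ J_1(0)

The characteristic polynomial is
  det(x·I − A) = x^4

Eigenvalues and multiplicities (the geometric multiplicity of λ is n − rank(A − λI), which equals the number of Jordan blocks for λ):
  λ = 0: algebraic multiplicity = 4, geometric multiplicity = 2

Determining the block sizes for each eigenvalue:
  λ = 0: with am = 4 and gm = 2, the partition is not yet determined (e.g. several partitions of 4 into 2 parts exist). Let N = A − (0)·I. Computing rank(N^1) = 2, rank(N^2) = 1, rank(N^3) = 0; the number of blocks of size ≥ j is rank(N^{j−1}) − rank(N^j), giving [2, 1, 1]. So we have 1 block(s) of size 3, 1 block(s) of size 1 → block sizes [3, 1]

Assembling the blocks gives a Jordan form
J =
  [0, 1, 0, 0]
  [0, 0, 1, 0]
  [0, 0, 0, 0]
  [0, 0, 0, 0]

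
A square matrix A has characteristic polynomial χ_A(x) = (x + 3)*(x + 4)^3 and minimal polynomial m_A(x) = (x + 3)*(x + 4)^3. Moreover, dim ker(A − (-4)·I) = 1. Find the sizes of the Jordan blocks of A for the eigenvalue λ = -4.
Block sizes for λ = -4: [3]

Step 1 — from the characteristic polynomial, algebraic multiplicity of λ = -4 is 3. From dim ker(A − (-4)·I) = 1, there are exactly 1 Jordan blocks for λ = -4.
Step 2 — from the minimal polynomial, the factor (x + 4)^3 tells us the largest block for λ = -4 has size 3.
Step 3 — with total size 3, 1 blocks, and largest block 3, the block sizes (in nonincreasing order) are [3].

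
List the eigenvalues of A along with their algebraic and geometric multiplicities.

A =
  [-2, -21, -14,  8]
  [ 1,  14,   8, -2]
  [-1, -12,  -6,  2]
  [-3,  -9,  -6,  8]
λ = 2: alg = 2, geom = 2; λ = 5: alg = 2, geom = 1

Step 1 — factor the characteristic polynomial to read off the algebraic multiplicities:
  χ_A(x) = (x - 5)^2*(x - 2)^2

Step 2 — compute geometric multiplicities via the rank-nullity identity g(λ) = n − rank(A − λI):
  rank(A − (2)·I) = 2, so dim ker(A − (2)·I) = n − 2 = 2
  rank(A − (5)·I) = 3, so dim ker(A − (5)·I) = n − 3 = 1

Summary:
  λ = 2: algebraic multiplicity = 2, geometric multiplicity = 2
  λ = 5: algebraic multiplicity = 2, geometric multiplicity = 1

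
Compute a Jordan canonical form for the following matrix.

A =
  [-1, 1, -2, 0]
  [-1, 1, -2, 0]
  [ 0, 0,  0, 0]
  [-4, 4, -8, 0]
J_2(0) ⊕ J_1(0) ⊕ J_1(0)

The characteristic polynomial is
  det(x·I − A) = x^4

Eigenvalues and multiplicities (the geometric multiplicity of λ is n − rank(A − λI), which equals the number of Jordan blocks for λ):
  λ = 0: algebraic multiplicity = 4, geometric multiplicity = 3

Determining the block sizes for each eigenvalue:
  λ = 0: 3 blocks summing to 4 forces exactly one block of size 2 and the rest size 1 → block sizes [2, 1, 1]

Assembling the blocks gives a Jordan form
J =
  [0, 1, 0, 0]
  [0, 0, 0, 0]
  [0, 0, 0, 0]
  [0, 0, 0, 0]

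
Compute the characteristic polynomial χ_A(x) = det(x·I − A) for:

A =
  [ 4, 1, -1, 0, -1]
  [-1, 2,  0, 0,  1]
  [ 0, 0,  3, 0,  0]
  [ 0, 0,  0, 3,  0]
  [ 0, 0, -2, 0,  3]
x^5 - 15*x^4 + 90*x^3 - 270*x^2 + 405*x - 243

Expanding det(x·I − A) (e.g. by cofactor expansion or by noting that A is similar to its Jordan form J, which has the same characteristic polynomial as A) gives
  χ_A(x) = x^5 - 15*x^4 + 90*x^3 - 270*x^2 + 405*x - 243
which factors as (x - 3)^5. The eigenvalues (with algebraic multiplicities) are λ = 3 with multiplicity 5.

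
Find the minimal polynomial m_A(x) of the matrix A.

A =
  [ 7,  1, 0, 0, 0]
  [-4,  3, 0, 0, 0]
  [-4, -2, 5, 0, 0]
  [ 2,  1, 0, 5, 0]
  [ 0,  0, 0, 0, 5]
x^2 - 10*x + 25

The characteristic polynomial is χ_A(x) = (x - 5)^5, so the eigenvalues are known. The minimal polynomial is
  m_A(x) = Π_λ (x − λ)^{k_λ}
where k_λ is the size of the *largest* Jordan block for λ (equivalently, the smallest k with (A − λI)^k v = 0 for every generalised eigenvector v of λ).

  λ = 5: largest Jordan block has size 2, contributing (x − 5)^2

So m_A(x) = (x - 5)^2 = x^2 - 10*x + 25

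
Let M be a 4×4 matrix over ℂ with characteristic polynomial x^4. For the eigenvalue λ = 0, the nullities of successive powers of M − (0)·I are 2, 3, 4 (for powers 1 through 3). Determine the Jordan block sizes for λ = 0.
Block sizes for λ = 0: [3, 1]

From the dimensions of kernels of powers, the number of Jordan blocks of size at least j is d_j − d_{j−1} where d_j = dim ker(N^j) (with d_0 = 0). Computing the differences gives [2, 1, 1].
The number of blocks of size exactly k is (#blocks of size ≥ k) − (#blocks of size ≥ k + 1), so the partition is: 1 block(s) of size 1, 1 block(s) of size 3.
In nonincreasing order the block sizes are [3, 1].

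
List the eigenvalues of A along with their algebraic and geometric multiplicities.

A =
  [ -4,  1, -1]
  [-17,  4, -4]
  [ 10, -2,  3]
λ = 1: alg = 3, geom = 1

Step 1 — factor the characteristic polynomial to read off the algebraic multiplicities:
  χ_A(x) = (x - 1)^3

Step 2 — compute geometric multiplicities via the rank-nullity identity g(λ) = n − rank(A − λI):
  rank(A − (1)·I) = 2, so dim ker(A − (1)·I) = n − 2 = 1

Summary:
  λ = 1: algebraic multiplicity = 3, geometric multiplicity = 1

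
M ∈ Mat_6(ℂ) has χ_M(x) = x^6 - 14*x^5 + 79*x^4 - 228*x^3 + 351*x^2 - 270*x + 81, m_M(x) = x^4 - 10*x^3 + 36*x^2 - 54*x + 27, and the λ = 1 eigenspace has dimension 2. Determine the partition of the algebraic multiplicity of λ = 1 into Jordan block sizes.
Block sizes for λ = 1: [1, 1]

Step 1 — from the characteristic polynomial, algebraic multiplicity of λ = 1 is 2. From dim ker(M − (1)·I) = 2, there are exactly 2 Jordan blocks for λ = 1.
Step 2 — from the minimal polynomial, the factor (x − 1) tells us the largest block for λ = 1 has size 1.
Step 3 — with total size 2, 2 blocks, and largest block 1, the block sizes (in nonincreasing order) are [1, 1].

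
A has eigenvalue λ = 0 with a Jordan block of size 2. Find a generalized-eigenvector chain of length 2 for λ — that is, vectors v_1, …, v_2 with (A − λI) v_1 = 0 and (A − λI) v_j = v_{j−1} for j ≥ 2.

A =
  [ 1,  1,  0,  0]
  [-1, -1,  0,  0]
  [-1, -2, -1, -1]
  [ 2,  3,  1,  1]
A Jordan chain for λ = 0 of length 2:
v_1 = (1, -1, -1, 2)ᵀ
v_2 = (1, 0, 0, 0)ᵀ

Let N = A − (0)·I. We want v_2 with N^2 v_2 = 0 but N^1 v_2 ≠ 0; then v_{j-1} := N · v_j for j = 2, …, 2.

Pick v_2 = (1, 0, 0, 0)ᵀ.
Then v_1 = N · v_2 = (1, -1, -1, 2)ᵀ.

Sanity check: (A − (0)·I) v_1 = (0, 0, 0, 0)ᵀ = 0. ✓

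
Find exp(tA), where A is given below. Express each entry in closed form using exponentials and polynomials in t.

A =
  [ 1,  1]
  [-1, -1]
e^{tA} =
  [t + 1, t]
  [-t, 1 - t]

Strategy: write A = P · J · P⁻¹ where J is a Jordan canonical form, so e^{tA} = P · e^{tJ} · P⁻¹, and e^{tJ} can be computed block-by-block.

A has Jordan form
J =
  [0, 1]
  [0, 0]
(up to reordering of blocks).

Per-block formulas:
  For a 2×2 Jordan block J_2(0): exp(t · J_2(0)) = e^(0t)·(I + t·N), where N is the 2×2 nilpotent shift.

After assembling e^{tJ} and conjugating by P, we get:

e^{tA} =
  [t + 1, t]
  [-t, 1 - t]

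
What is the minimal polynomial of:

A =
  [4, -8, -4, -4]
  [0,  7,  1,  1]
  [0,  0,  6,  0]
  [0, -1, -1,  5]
x^3 - 16*x^2 + 84*x - 144

The characteristic polynomial is χ_A(x) = (x - 6)^3*(x - 4), so the eigenvalues are known. The minimal polynomial is
  m_A(x) = Π_λ (x − λ)^{k_λ}
where k_λ is the size of the *largest* Jordan block for λ (equivalently, the smallest k with (A − λI)^k v = 0 for every generalised eigenvector v of λ).

  λ = 4: largest Jordan block has size 1, contributing (x − 4)
  λ = 6: largest Jordan block has size 2, contributing (x − 6)^2

So m_A(x) = (x - 6)^2*(x - 4) = x^3 - 16*x^2 + 84*x - 144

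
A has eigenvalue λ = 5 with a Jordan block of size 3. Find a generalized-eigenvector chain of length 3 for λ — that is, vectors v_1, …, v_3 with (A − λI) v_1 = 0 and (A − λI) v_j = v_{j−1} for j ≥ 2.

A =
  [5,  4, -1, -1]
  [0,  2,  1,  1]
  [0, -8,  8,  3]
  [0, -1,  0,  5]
A Jordan chain for λ = 5 of length 3:
v_1 = (-3, 0, -3, 3)ᵀ
v_2 = (4, -3, -8, -1)ᵀ
v_3 = (0, 1, 0, 0)ᵀ

Let N = A − (5)·I. We want v_3 with N^3 v_3 = 0 but N^2 v_3 ≠ 0; then v_{j-1} := N · v_j for j = 3, …, 2.

Pick v_3 = (0, 1, 0, 0)ᵀ.
Then v_2 = N · v_3 = (4, -3, -8, -1)ᵀ.
Then v_1 = N · v_2 = (-3, 0, -3, 3)ᵀ.

Sanity check: (A − (5)·I) v_1 = (0, 0, 0, 0)ᵀ = 0. ✓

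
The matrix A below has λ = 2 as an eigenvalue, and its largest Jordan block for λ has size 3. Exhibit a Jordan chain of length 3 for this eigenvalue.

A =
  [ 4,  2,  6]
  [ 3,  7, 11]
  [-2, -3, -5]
A Jordan chain for λ = 2 of length 3:
v_1 = (-2, -1, 1)ᵀ
v_2 = (2, 3, -2)ᵀ
v_3 = (1, 0, 0)ᵀ

Let N = A − (2)·I. We want v_3 with N^3 v_3 = 0 but N^2 v_3 ≠ 0; then v_{j-1} := N · v_j for j = 3, …, 2.

Pick v_3 = (1, 0, 0)ᵀ.
Then v_2 = N · v_3 = (2, 3, -2)ᵀ.
Then v_1 = N · v_2 = (-2, -1, 1)ᵀ.

Sanity check: (A − (2)·I) v_1 = (0, 0, 0)ᵀ = 0. ✓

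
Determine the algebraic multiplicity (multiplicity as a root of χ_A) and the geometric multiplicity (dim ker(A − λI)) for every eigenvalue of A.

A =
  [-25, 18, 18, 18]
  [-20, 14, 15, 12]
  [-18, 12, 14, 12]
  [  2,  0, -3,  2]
λ = -1: alg = 1, geom = 1; λ = 2: alg = 3, geom = 2

Step 1 — factor the characteristic polynomial to read off the algebraic multiplicities:
  χ_A(x) = (x - 2)^3*(x + 1)

Step 2 — compute geometric multiplicities via the rank-nullity identity g(λ) = n − rank(A − λI):
  rank(A − (-1)·I) = 3, so dim ker(A − (-1)·I) = n − 3 = 1
  rank(A − (2)·I) = 2, so dim ker(A − (2)·I) = n − 2 = 2

Summary:
  λ = -1: algebraic multiplicity = 1, geometric multiplicity = 1
  λ = 2: algebraic multiplicity = 3, geometric multiplicity = 2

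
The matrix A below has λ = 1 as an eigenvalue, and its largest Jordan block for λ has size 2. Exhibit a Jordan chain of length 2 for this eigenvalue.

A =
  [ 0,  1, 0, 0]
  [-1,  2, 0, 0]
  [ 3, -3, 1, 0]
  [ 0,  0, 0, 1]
A Jordan chain for λ = 1 of length 2:
v_1 = (-1, -1, 3, 0)ᵀ
v_2 = (1, 0, 0, 0)ᵀ

Let N = A − (1)·I. We want v_2 with N^2 v_2 = 0 but N^1 v_2 ≠ 0; then v_{j-1} := N · v_j for j = 2, …, 2.

Pick v_2 = (1, 0, 0, 0)ᵀ.
Then v_1 = N · v_2 = (-1, -1, 3, 0)ᵀ.

Sanity check: (A − (1)·I) v_1 = (0, 0, 0, 0)ᵀ = 0. ✓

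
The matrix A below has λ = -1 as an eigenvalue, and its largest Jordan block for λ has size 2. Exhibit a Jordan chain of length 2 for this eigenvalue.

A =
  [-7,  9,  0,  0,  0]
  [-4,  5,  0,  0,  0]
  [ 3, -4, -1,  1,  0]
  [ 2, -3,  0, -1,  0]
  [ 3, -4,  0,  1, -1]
A Jordan chain for λ = -1 of length 2:
v_1 = (-6, -4, 3, 2, 3)ᵀ
v_2 = (1, 0, 0, 0, 0)ᵀ

Let N = A − (-1)·I. We want v_2 with N^2 v_2 = 0 but N^1 v_2 ≠ 0; then v_{j-1} := N · v_j for j = 2, …, 2.

Pick v_2 = (1, 0, 0, 0, 0)ᵀ.
Then v_1 = N · v_2 = (-6, -4, 3, 2, 3)ᵀ.

Sanity check: (A − (-1)·I) v_1 = (0, 0, 0, 0, 0)ᵀ = 0. ✓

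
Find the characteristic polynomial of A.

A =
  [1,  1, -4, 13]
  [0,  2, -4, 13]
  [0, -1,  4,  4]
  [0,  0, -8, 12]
x^4 - 19*x^3 + 126*x^2 - 324*x + 216

Expanding det(x·I − A) (e.g. by cofactor expansion or by noting that A is similar to its Jordan form J, which has the same characteristic polynomial as A) gives
  χ_A(x) = x^4 - 19*x^3 + 126*x^2 - 324*x + 216
which factors as (x - 6)^3*(x - 1). The eigenvalues (with algebraic multiplicities) are λ = 1 with multiplicity 1, λ = 6 with multiplicity 3.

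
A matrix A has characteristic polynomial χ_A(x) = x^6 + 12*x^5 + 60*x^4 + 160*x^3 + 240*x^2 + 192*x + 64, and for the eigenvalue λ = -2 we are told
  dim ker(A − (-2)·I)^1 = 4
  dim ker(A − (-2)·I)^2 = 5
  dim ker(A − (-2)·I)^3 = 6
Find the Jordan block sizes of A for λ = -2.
Block sizes for λ = -2: [3, 1, 1, 1]

From the dimensions of kernels of powers, the number of Jordan blocks of size at least j is d_j − d_{j−1} where d_j = dim ker(N^j) (with d_0 = 0). Computing the differences gives [4, 1, 1].
The number of blocks of size exactly k is (#blocks of size ≥ k) − (#blocks of size ≥ k + 1), so the partition is: 3 block(s) of size 1, 1 block(s) of size 3.
In nonincreasing order the block sizes are [3, 1, 1, 1].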